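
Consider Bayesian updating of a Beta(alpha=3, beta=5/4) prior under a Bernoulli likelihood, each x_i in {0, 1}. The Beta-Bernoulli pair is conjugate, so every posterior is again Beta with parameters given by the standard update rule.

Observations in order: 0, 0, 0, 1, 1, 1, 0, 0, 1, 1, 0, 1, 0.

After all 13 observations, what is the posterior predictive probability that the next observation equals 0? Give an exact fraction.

obs 1: x=0 → posterior Beta(3, 9/4)
obs 2: x=0 → posterior Beta(3, 13/4)
obs 3: x=0 → posterior Beta(3, 17/4)
obs 4: x=1 → posterior Beta(4, 17/4)
obs 5: x=1 → posterior Beta(5, 17/4)
obs 6: x=1 → posterior Beta(6, 17/4)
obs 7: x=0 → posterior Beta(6, 21/4)
obs 8: x=0 → posterior Beta(6, 25/4)
obs 9: x=1 → posterior Beta(7, 25/4)
obs 10: x=1 → posterior Beta(8, 25/4)
obs 11: x=0 → posterior Beta(8, 29/4)
obs 12: x=1 → posterior Beta(9, 29/4)
obs 13: x=0 → posterior Beta(9, 33/4)

11/23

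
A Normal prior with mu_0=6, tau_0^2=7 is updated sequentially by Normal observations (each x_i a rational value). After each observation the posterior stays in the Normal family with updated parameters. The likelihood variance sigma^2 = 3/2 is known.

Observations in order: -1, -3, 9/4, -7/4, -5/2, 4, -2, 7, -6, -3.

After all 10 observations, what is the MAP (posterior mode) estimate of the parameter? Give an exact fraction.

obs 1: x=-1 → posterior Normal(4/17, 21/17)
obs 2: x=-3 → posterior Normal(-38/31, 21/31)
obs 3: x=9/4 → posterior Normal(-13/90, 7/15)
obs 4: x=-7/4 → posterior Normal(-31/59, 21/59)
obs 5: x=-5/2 → posterior Normal(-66/73, 21/73)
obs 6: x=4 → posterior Normal(-10/87, 7/29)
obs 7: x=-2 → posterior Normal(-38/101, 21/101)
obs 8: x=7 → posterior Normal(12/23, 21/115)
obs 9: x=-6 → posterior Normal(-8/43, 7/43)
obs 10: x=-3 → posterior Normal(-6/13, 21/143)

-6/13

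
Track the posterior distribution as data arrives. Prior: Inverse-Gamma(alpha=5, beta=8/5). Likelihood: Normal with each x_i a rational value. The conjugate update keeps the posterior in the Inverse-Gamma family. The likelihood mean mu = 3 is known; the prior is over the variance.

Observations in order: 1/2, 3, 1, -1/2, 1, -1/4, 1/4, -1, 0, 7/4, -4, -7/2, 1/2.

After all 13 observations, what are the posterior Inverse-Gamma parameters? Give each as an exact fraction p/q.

obs 1: x=1/2 → posterior Inverse-Gamma(11/2, 189/40)
obs 2: x=3 → posterior Inverse-Gamma(6, 189/40)
obs 3: x=1 → posterior Inverse-Gamma(13/2, 269/40)
obs 4: x=-1/2 → posterior Inverse-Gamma(7, 257/20)
obs 5: x=1 → posterior Inverse-Gamma(15/2, 297/20)
obs 6: x=-1/4 → posterior Inverse-Gamma(8, 3221/160)
obs 7: x=1/4 → posterior Inverse-Gamma(17/2, 1913/80)
obs 8: x=-1 → posterior Inverse-Gamma(9, 2553/80)
obs 9: x=0 → posterior Inverse-Gamma(19/2, 2913/80)
obs 10: x=7/4 → posterior Inverse-Gamma(10, 5951/160)
obs 11: x=-4 → posterior Inverse-Gamma(21/2, 9871/160)
obs 12: x=-7/2 → posterior Inverse-Gamma(11, 13251/160)
obs 13: x=1/2 → posterior Inverse-Gamma(23/2, 13751/160)

alpha=23/2, beta=13751/160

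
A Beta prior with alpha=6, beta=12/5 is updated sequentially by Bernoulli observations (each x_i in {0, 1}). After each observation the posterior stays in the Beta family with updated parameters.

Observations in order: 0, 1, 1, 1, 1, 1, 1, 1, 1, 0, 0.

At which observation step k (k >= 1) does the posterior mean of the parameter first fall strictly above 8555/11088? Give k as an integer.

obs 1: x=0 → posterior Beta(6, 17/5)
obs 2: x=1 → posterior Beta(7, 17/5)
obs 3: x=1 → posterior Beta(8, 17/5)
obs 4: x=1 → posterior Beta(9, 17/5)
obs 5: x=1 → posterior Beta(10, 17/5)
obs 6: x=1 → posterior Beta(11, 17/5)
obs 7: x=1 → posterior Beta(12, 17/5)
obs 8: x=1 → posterior Beta(13, 17/5)
obs 9: x=1 → posterior Beta(14, 17/5)
obs 10: x=0 → posterior Beta(14, 22/5)
obs 11: x=0 → posterior Beta(14, 27/5)

k = 7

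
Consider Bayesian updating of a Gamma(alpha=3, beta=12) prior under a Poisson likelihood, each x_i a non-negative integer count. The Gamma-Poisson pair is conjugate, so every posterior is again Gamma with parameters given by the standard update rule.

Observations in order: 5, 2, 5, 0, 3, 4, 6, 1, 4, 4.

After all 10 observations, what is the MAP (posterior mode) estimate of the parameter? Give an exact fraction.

obs 1: x=5 → posterior Gamma(8, 13)
obs 2: x=2 → posterior Gamma(10, 14)
obs 3: x=5 → posterior Gamma(15, 15)
obs 4: x=0 → posterior Gamma(15, 16)
obs 5: x=3 → posterior Gamma(18, 17)
obs 6: x=4 → posterior Gamma(22, 18)
obs 7: x=6 → posterior Gamma(28, 19)
obs 8: x=1 → posterior Gamma(29, 20)
obs 9: x=4 → posterior Gamma(33, 21)
obs 10: x=4 → posterior Gamma(37, 22)

18/11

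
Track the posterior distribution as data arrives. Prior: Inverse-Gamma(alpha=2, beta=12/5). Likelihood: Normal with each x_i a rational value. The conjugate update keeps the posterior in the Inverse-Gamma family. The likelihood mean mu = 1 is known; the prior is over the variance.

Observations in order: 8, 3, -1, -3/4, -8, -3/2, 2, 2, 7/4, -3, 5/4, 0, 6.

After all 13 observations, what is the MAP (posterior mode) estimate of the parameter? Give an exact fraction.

obs 1: x=8 → posterior Inverse-Gamma(5/2, 269/10)
obs 2: x=3 → posterior Inverse-Gamma(3, 289/10)
obs 3: x=-1 → posterior Inverse-Gamma(7/2, 309/10)
obs 4: x=-3/4 → posterior Inverse-Gamma(4, 5189/160)
obs 5: x=-8 → posterior Inverse-Gamma(9/2, 11669/160)
obs 6: x=-3/2 → posterior Inverse-Gamma(5, 12169/160)
obs 7: x=2 → posterior Inverse-Gamma(11/2, 12249/160)
obs 8: x=2 → posterior Inverse-Gamma(6, 12329/160)
obs 9: x=7/4 → posterior Inverse-Gamma(13/2, 6187/80)
obs 10: x=-3 → posterior Inverse-Gamma(7, 6827/80)
obs 11: x=5/4 → posterior Inverse-Gamma(15/2, 13659/160)
obs 12: x=0 → posterior Inverse-Gamma(8, 13739/160)
obs 13: x=6 → posterior Inverse-Gamma(17/2, 15739/160)

15739/1520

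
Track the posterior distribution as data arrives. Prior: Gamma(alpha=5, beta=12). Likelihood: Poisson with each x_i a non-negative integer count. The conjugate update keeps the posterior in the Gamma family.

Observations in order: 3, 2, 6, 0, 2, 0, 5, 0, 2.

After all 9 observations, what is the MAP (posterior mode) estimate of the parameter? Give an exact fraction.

8/7

obs 1: x=3 → posterior Gamma(8, 13)
obs 2: x=2 → posterior Gamma(10, 14)
obs 3: x=6 → posterior Gamma(16, 15)
obs 4: x=0 → posterior Gamma(16, 16)
obs 5: x=2 → posterior Gamma(18, 17)
obs 6: x=0 → posterior Gamma(18, 18)
obs 7: x=5 → posterior Gamma(23, 19)
obs 8: x=0 → posterior Gamma(23, 20)
obs 9: x=2 → posterior Gamma(25, 21)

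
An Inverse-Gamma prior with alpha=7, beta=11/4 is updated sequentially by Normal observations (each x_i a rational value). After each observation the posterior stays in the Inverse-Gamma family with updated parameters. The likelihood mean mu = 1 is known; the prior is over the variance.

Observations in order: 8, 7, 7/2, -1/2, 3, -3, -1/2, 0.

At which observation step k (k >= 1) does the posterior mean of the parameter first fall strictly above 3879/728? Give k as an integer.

obs 1: x=8 → posterior Inverse-Gamma(15/2, 109/4)
obs 2: x=7 → posterior Inverse-Gamma(8, 181/4)
obs 3: x=7/2 → posterior Inverse-Gamma(17/2, 387/8)
obs 4: x=-1/2 → posterior Inverse-Gamma(9, 99/2)
obs 5: x=3 → posterior Inverse-Gamma(19/2, 103/2)
obs 6: x=-3 → posterior Inverse-Gamma(10, 119/2)
obs 7: x=-1/2 → posterior Inverse-Gamma(21/2, 485/8)
obs 8: x=0 → posterior Inverse-Gamma(11, 489/8)

k = 2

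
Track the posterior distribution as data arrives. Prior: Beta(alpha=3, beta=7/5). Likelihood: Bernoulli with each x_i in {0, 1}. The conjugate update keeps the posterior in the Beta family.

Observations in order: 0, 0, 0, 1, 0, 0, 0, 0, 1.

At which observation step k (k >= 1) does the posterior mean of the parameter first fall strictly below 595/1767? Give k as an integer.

k = 8

obs 1: x=0 → posterior Beta(3, 12/5)
obs 2: x=0 → posterior Beta(3, 17/5)
obs 3: x=0 → posterior Beta(3, 22/5)
obs 4: x=1 → posterior Beta(4, 22/5)
obs 5: x=0 → posterior Beta(4, 27/5)
obs 6: x=0 → posterior Beta(4, 32/5)
obs 7: x=0 → posterior Beta(4, 37/5)
obs 8: x=0 → posterior Beta(4, 42/5)
obs 9: x=1 → posterior Beta(5, 42/5)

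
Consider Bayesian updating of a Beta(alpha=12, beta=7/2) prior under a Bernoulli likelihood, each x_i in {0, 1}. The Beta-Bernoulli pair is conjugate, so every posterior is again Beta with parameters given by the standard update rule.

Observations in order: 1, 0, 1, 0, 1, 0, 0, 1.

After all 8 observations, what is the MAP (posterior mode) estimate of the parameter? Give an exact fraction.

obs 1: x=1 → posterior Beta(13, 7/2)
obs 2: x=0 → posterior Beta(13, 9/2)
obs 3: x=1 → posterior Beta(14, 9/2)
obs 4: x=0 → posterior Beta(14, 11/2)
obs 5: x=1 → posterior Beta(15, 11/2)
obs 6: x=0 → posterior Beta(15, 13/2)
obs 7: x=0 → posterior Beta(15, 15/2)
obs 8: x=1 → posterior Beta(16, 15/2)

30/43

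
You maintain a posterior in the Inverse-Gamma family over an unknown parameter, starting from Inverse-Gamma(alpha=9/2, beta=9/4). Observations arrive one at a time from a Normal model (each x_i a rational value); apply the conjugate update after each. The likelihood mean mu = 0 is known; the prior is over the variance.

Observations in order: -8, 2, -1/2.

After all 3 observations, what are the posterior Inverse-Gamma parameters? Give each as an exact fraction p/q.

alpha=6, beta=291/8

obs 1: x=-8 → posterior Inverse-Gamma(5, 137/4)
obs 2: x=2 → posterior Inverse-Gamma(11/2, 145/4)
obs 3: x=-1/2 → posterior Inverse-Gamma(6, 291/8)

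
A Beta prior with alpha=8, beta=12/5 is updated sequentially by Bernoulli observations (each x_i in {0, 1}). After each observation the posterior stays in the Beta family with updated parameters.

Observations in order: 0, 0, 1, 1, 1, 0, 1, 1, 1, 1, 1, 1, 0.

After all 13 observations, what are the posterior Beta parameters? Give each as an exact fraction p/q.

alpha=17, beta=32/5

obs 1: x=0 → posterior Beta(8, 17/5)
obs 2: x=0 → posterior Beta(8, 22/5)
obs 3: x=1 → posterior Beta(9, 22/5)
obs 4: x=1 → posterior Beta(10, 22/5)
obs 5: x=1 → posterior Beta(11, 22/5)
obs 6: x=0 → posterior Beta(11, 27/5)
obs 7: x=1 → posterior Beta(12, 27/5)
obs 8: x=1 → posterior Beta(13, 27/5)
obs 9: x=1 → posterior Beta(14, 27/5)
obs 10: x=1 → posterior Beta(15, 27/5)
obs 11: x=1 → posterior Beta(16, 27/5)
obs 12: x=1 → posterior Beta(17, 27/5)
obs 13: x=0 → posterior Beta(17, 32/5)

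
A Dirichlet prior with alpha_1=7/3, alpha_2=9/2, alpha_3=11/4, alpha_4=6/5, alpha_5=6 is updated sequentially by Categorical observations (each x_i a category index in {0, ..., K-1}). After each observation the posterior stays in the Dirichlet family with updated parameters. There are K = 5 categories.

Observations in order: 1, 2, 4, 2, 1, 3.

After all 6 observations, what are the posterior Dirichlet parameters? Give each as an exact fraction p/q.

alpha_1=7/3, alpha_2=13/2, alpha_3=19/4, alpha_4=11/5, alpha_5=7

obs 1: x=1 → posterior Dirichlet(7/3, 11/2, 11/4, 6/5, 6)
obs 2: x=2 → posterior Dirichlet(7/3, 11/2, 15/4, 6/5, 6)
obs 3: x=4 → posterior Dirichlet(7/3, 11/2, 15/4, 6/5, 7)
obs 4: x=2 → posterior Dirichlet(7/3, 11/2, 19/4, 6/5, 7)
obs 5: x=1 → posterior Dirichlet(7/3, 13/2, 19/4, 6/5, 7)
obs 6: x=3 → posterior Dirichlet(7/3, 13/2, 19/4, 11/5, 7)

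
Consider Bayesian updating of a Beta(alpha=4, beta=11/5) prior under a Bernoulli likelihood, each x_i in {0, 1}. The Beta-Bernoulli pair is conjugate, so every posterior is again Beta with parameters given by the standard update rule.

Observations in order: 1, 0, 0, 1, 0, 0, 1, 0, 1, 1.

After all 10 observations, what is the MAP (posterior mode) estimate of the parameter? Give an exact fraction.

obs 1: x=1 → posterior Beta(5, 11/5)
obs 2: x=0 → posterior Beta(5, 16/5)
obs 3: x=0 → posterior Beta(5, 21/5)
obs 4: x=1 → posterior Beta(6, 21/5)
obs 5: x=0 → posterior Beta(6, 26/5)
obs 6: x=0 → posterior Beta(6, 31/5)
obs 7: x=1 → posterior Beta(7, 31/5)
obs 8: x=0 → posterior Beta(7, 36/5)
obs 9: x=1 → posterior Beta(8, 36/5)
obs 10: x=1 → posterior Beta(9, 36/5)

40/71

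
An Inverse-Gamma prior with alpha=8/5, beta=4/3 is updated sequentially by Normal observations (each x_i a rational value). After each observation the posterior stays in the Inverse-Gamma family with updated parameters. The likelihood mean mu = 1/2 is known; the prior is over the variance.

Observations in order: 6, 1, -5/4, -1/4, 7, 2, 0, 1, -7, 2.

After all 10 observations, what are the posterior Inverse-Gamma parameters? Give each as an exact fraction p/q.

alpha=33/5, beta=3367/48

obs 1: x=6 → posterior Inverse-Gamma(21/10, 395/24)
obs 2: x=1 → posterior Inverse-Gamma(13/5, 199/12)
obs 3: x=-5/4 → posterior Inverse-Gamma(31/10, 1739/96)
obs 4: x=-1/4 → posterior Inverse-Gamma(18/5, 883/48)
obs 5: x=7 → posterior Inverse-Gamma(41/10, 1897/48)
obs 6: x=2 → posterior Inverse-Gamma(23/5, 1951/48)
obs 7: x=0 → posterior Inverse-Gamma(51/10, 1957/48)
obs 8: x=1 → posterior Inverse-Gamma(28/5, 1963/48)
obs 9: x=-7 → posterior Inverse-Gamma(61/10, 3313/48)
obs 10: x=2 → posterior Inverse-Gamma(33/5, 3367/48)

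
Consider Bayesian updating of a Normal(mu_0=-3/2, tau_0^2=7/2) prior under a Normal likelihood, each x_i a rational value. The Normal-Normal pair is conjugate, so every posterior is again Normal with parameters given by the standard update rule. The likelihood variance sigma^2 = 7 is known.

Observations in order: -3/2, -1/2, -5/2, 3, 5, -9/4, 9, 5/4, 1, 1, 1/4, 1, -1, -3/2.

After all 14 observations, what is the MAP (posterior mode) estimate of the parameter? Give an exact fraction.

37/64

obs 1: x=-3/2 → posterior Normal(-3/2, 7/3)
obs 2: x=-1/2 → posterior Normal(-5/4, 7/4)
obs 3: x=-5/2 → posterior Normal(-3/2, 7/5)
obs 4: x=3 → posterior Normal(-3/4, 7/6)
obs 5: x=5 → posterior Normal(1/14, 1)
obs 6: x=-9/4 → posterior Normal(-7/32, 7/8)
obs 7: x=9 → posterior Normal(29/36, 7/9)
obs 8: x=5/4 → posterior Normal(17/20, 7/10)
obs 9: x=1 → posterior Normal(19/22, 7/11)
obs 10: x=1 → posterior Normal(7/8, 7/12)
obs 11: x=1/4 → posterior Normal(43/52, 7/13)
obs 12: x=1 → posterior Normal(47/56, 1/2)
obs 13: x=-1 → posterior Normal(43/60, 7/15)
obs 14: x=-3/2 → posterior Normal(37/64, 7/16)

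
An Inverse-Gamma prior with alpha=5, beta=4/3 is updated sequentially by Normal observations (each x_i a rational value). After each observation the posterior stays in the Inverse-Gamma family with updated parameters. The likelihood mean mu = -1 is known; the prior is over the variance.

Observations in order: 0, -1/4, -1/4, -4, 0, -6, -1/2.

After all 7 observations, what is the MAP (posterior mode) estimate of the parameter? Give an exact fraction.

961/456

obs 1: x=0 → posterior Inverse-Gamma(11/2, 11/6)
obs 2: x=-1/4 → posterior Inverse-Gamma(6, 203/96)
obs 3: x=-1/4 → posterior Inverse-Gamma(13/2, 115/48)
obs 4: x=-4 → posterior Inverse-Gamma(7, 331/48)
obs 5: x=0 → posterior Inverse-Gamma(15/2, 355/48)
obs 6: x=-6 → posterior Inverse-Gamma(8, 955/48)
obs 7: x=-1/2 → posterior Inverse-Gamma(17/2, 961/48)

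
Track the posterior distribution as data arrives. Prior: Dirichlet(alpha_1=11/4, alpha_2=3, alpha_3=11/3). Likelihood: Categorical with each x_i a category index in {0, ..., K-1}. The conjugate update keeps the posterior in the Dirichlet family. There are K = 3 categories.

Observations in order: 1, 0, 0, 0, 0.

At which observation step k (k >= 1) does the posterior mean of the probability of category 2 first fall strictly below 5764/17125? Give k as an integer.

obs 1: x=1 → posterior Dirichlet(11/4, 4, 11/3)
obs 2: x=0 → posterior Dirichlet(15/4, 4, 11/3)
obs 3: x=0 → posterior Dirichlet(19/4, 4, 11/3)
obs 4: x=0 → posterior Dirichlet(23/4, 4, 11/3)
obs 5: x=0 → posterior Dirichlet(27/4, 4, 11/3)

k = 2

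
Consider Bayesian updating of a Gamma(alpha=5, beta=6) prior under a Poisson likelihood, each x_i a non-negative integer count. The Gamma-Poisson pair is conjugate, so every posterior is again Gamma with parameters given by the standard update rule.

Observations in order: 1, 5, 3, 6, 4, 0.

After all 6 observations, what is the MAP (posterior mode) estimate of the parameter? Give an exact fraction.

obs 1: x=1 → posterior Gamma(6, 7)
obs 2: x=5 → posterior Gamma(11, 8)
obs 3: x=3 → posterior Gamma(14, 9)
obs 4: x=6 → posterior Gamma(20, 10)
obs 5: x=4 → posterior Gamma(24, 11)
obs 6: x=0 → posterior Gamma(24, 12)

23/12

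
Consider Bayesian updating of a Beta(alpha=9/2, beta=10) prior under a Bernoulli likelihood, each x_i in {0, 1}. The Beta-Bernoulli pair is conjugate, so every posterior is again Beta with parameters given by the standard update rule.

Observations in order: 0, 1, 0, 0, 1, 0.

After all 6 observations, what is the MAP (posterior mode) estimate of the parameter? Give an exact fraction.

obs 1: x=0 → posterior Beta(9/2, 11)
obs 2: x=1 → posterior Beta(11/2, 11)
obs 3: x=0 → posterior Beta(11/2, 12)
obs 4: x=0 → posterior Beta(11/2, 13)
obs 5: x=1 → posterior Beta(13/2, 13)
obs 6: x=0 → posterior Beta(13/2, 14)

11/37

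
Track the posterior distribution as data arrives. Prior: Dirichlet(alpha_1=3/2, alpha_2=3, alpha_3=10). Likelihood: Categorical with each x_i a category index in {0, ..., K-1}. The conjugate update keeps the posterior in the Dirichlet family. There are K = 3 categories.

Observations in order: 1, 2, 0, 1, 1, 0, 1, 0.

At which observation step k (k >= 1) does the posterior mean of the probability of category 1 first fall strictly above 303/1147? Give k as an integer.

obs 1: x=1 → posterior Dirichlet(3/2, 4, 10)
obs 2: x=2 → posterior Dirichlet(3/2, 4, 11)
obs 3: x=0 → posterior Dirichlet(5/2, 4, 11)
obs 4: x=1 → posterior Dirichlet(5/2, 5, 11)
obs 5: x=1 → posterior Dirichlet(5/2, 6, 11)
obs 6: x=0 → posterior Dirichlet(7/2, 6, 11)
obs 7: x=1 → posterior Dirichlet(7/2, 7, 11)
obs 8: x=0 → posterior Dirichlet(9/2, 7, 11)

k = 4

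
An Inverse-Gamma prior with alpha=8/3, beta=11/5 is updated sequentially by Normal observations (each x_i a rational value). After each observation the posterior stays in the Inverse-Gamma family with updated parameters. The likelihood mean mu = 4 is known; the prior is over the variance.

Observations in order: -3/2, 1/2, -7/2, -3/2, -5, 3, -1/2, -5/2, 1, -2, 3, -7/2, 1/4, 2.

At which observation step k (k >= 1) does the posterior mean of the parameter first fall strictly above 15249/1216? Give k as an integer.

k = 3

obs 1: x=-3/2 → posterior Inverse-Gamma(19/6, 693/40)
obs 2: x=1/2 → posterior Inverse-Gamma(11/3, 469/20)
obs 3: x=-7/2 → posterior Inverse-Gamma(25/6, 2063/40)
obs 4: x=-3/2 → posterior Inverse-Gamma(14/3, 667/10)
obs 5: x=-5 → posterior Inverse-Gamma(31/6, 536/5)
obs 6: x=3 → posterior Inverse-Gamma(17/3, 1077/10)
obs 7: x=-1/2 → posterior Inverse-Gamma(37/6, 4713/40)
obs 8: x=-5/2 → posterior Inverse-Gamma(20/3, 2779/20)
obs 9: x=1 → posterior Inverse-Gamma(43/6, 2869/20)
obs 10: x=-2 → posterior Inverse-Gamma(23/3, 3229/20)
obs 11: x=3 → posterior Inverse-Gamma(49/6, 3239/20)
obs 12: x=-7/2 → posterior Inverse-Gamma(26/3, 7603/40)
obs 13: x=1/4 → posterior Inverse-Gamma(55/6, 31537/160)
obs 14: x=2 → posterior Inverse-Gamma(29/3, 31857/160)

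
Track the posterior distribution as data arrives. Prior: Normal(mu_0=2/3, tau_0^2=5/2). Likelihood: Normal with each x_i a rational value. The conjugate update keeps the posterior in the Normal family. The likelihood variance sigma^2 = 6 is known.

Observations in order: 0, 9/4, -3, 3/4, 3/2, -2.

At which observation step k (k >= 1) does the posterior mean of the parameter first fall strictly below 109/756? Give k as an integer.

k = 6

obs 1: x=0 → posterior Normal(8/17, 30/17)
obs 2: x=9/4 → posterior Normal(7/8, 15/11)
obs 3: x=-3 → posterior Normal(17/108, 10/9)
obs 4: x=3/4 → posterior Normal(1/4, 15/16)
obs 5: x=3/2 → posterior Normal(31/74, 30/37)
obs 6: x=-2 → posterior Normal(11/84, 5/7)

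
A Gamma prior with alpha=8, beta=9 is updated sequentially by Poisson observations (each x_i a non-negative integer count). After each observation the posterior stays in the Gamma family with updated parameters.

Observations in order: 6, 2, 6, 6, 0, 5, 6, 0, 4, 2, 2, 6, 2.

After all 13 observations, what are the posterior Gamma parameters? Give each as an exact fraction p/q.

obs 1: x=6 → posterior Gamma(14, 10)
obs 2: x=2 → posterior Gamma(16, 11)
obs 3: x=6 → posterior Gamma(22, 12)
obs 4: x=6 → posterior Gamma(28, 13)
obs 5: x=0 → posterior Gamma(28, 14)
obs 6: x=5 → posterior Gamma(33, 15)
obs 7: x=6 → posterior Gamma(39, 16)
obs 8: x=0 → posterior Gamma(39, 17)
obs 9: x=4 → posterior Gamma(43, 18)
obs 10: x=2 → posterior Gamma(45, 19)
obs 11: x=2 → posterior Gamma(47, 20)
obs 12: x=6 → posterior Gamma(53, 21)
obs 13: x=2 → posterior Gamma(55, 22)

alpha=55, beta=22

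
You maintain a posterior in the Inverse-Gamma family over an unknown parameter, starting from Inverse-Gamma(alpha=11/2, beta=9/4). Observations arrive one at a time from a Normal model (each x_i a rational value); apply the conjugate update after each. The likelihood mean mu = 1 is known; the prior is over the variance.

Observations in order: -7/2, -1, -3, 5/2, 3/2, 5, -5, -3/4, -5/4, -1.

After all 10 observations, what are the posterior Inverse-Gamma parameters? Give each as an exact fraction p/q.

obs 1: x=-7/2 → posterior Inverse-Gamma(6, 99/8)
obs 2: x=-1 → posterior Inverse-Gamma(13/2, 115/8)
obs 3: x=-3 → posterior Inverse-Gamma(7, 179/8)
obs 4: x=5/2 → posterior Inverse-Gamma(15/2, 47/2)
obs 5: x=3/2 → posterior Inverse-Gamma(8, 189/8)
obs 6: x=5 → posterior Inverse-Gamma(17/2, 253/8)
obs 7: x=-5 → posterior Inverse-Gamma(9, 397/8)
obs 8: x=-3/4 → posterior Inverse-Gamma(19/2, 1637/32)
obs 9: x=-5/4 → posterior Inverse-Gamma(10, 859/16)
obs 10: x=-1 → posterior Inverse-Gamma(21/2, 891/16)

alpha=21/2, beta=891/16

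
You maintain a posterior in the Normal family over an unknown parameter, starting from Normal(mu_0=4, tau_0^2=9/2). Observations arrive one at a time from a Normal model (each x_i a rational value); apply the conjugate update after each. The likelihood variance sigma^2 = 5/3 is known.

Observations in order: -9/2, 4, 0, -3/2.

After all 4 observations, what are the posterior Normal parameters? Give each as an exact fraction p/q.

obs 1: x=-9/2 → posterior Normal(-163/74, 45/37)
obs 2: x=4 → posterior Normal(53/128, 45/64)
obs 3: x=0 → posterior Normal(53/182, 45/91)
obs 4: x=-3/2 → posterior Normal(-7/59, 45/118)

mu_0=-7/59, tau_0^2=45/118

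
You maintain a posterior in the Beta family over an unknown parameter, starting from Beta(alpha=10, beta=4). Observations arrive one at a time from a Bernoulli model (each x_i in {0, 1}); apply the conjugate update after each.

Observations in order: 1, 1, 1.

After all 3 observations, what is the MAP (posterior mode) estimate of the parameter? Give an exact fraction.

4/5

obs 1: x=1 → posterior Beta(11, 4)
obs 2: x=1 → posterior Beta(12, 4)
obs 3: x=1 → posterior Beta(13, 4)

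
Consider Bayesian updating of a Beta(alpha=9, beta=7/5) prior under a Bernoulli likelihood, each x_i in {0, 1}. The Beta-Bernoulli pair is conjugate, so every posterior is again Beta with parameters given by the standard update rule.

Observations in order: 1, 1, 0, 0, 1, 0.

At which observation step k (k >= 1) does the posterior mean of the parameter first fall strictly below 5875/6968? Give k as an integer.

k = 3

obs 1: x=1 → posterior Beta(10, 7/5)
obs 2: x=1 → posterior Beta(11, 7/5)
obs 3: x=0 → posterior Beta(11, 12/5)
obs 4: x=0 → posterior Beta(11, 17/5)
obs 5: x=1 → posterior Beta(12, 17/5)
obs 6: x=0 → posterior Beta(12, 22/5)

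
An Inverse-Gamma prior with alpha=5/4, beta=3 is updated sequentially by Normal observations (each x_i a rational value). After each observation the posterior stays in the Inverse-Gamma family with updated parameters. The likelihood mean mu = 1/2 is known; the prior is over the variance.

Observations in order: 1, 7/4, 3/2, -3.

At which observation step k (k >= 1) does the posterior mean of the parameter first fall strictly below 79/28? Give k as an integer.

obs 1: x=1 → posterior Inverse-Gamma(7/4, 25/8)
obs 2: x=7/4 → posterior Inverse-Gamma(9/4, 125/32)
obs 3: x=3/2 → posterior Inverse-Gamma(11/4, 141/32)
obs 4: x=-3 → posterior Inverse-Gamma(13/4, 337/32)

k = 3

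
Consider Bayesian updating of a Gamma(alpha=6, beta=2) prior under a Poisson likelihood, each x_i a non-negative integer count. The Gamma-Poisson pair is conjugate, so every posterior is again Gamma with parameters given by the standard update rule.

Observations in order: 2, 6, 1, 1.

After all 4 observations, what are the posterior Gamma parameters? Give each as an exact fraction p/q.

obs 1: x=2 → posterior Gamma(8, 3)
obs 2: x=6 → posterior Gamma(14, 4)
obs 3: x=1 → posterior Gamma(15, 5)
obs 4: x=1 → posterior Gamma(16, 6)

alpha=16, beta=6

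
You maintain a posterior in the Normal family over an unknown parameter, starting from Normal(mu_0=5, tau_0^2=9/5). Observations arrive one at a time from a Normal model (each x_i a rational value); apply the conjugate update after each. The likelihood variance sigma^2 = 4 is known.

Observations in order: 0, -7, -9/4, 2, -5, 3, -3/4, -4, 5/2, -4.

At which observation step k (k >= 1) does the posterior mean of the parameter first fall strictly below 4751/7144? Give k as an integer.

k = 3

obs 1: x=0 → posterior Normal(100/29, 36/29)
obs 2: x=-7 → posterior Normal(37/38, 18/19)
obs 3: x=-9/4 → posterior Normal(67/188, 36/47)
obs 4: x=2 → posterior Normal(139/224, 9/14)
obs 5: x=-5 → posterior Normal(-41/260, 36/65)
obs 6: x=3 → posterior Normal(67/296, 18/37)
obs 7: x=-3/4 → posterior Normal(10/83, 36/83)
obs 8: x=-4 → posterior Normal(-13/46, 9/23)
obs 9: x=5/2 → posterior Normal(-7/202, 36/101)
obs 10: x=-4 → posterior Normal(-79/220, 18/55)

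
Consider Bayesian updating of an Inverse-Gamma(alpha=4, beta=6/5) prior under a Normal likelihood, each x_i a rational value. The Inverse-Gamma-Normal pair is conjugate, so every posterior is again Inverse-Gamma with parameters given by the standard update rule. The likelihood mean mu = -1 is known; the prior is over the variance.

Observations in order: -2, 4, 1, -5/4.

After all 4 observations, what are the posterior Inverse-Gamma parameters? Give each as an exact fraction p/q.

obs 1: x=-2 → posterior Inverse-Gamma(9/2, 17/10)
obs 2: x=4 → posterior Inverse-Gamma(5, 71/5)
obs 3: x=1 → posterior Inverse-Gamma(11/2, 81/5)
obs 4: x=-5/4 → posterior Inverse-Gamma(6, 2597/160)

alpha=6, beta=2597/160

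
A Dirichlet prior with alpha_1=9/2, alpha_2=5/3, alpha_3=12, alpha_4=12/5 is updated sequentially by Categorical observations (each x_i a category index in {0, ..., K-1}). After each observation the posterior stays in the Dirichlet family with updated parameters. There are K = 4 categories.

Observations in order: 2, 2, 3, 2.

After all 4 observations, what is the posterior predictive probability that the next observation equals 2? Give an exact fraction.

obs 1: x=2 → posterior Dirichlet(9/2, 5/3, 13, 12/5)
obs 2: x=2 → posterior Dirichlet(9/2, 5/3, 14, 12/5)
obs 3: x=3 → posterior Dirichlet(9/2, 5/3, 14, 17/5)
obs 4: x=2 → posterior Dirichlet(9/2, 5/3, 15, 17/5)

450/737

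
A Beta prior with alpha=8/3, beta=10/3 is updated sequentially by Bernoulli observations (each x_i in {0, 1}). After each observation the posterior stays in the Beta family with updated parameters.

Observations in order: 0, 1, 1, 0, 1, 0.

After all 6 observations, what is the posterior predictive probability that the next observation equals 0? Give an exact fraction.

19/36

obs 1: x=0 → posterior Beta(8/3, 13/3)
obs 2: x=1 → posterior Beta(11/3, 13/3)
obs 3: x=1 → posterior Beta(14/3, 13/3)
obs 4: x=0 → posterior Beta(14/3, 16/3)
obs 5: x=1 → posterior Beta(17/3, 16/3)
obs 6: x=0 → posterior Beta(17/3, 19/3)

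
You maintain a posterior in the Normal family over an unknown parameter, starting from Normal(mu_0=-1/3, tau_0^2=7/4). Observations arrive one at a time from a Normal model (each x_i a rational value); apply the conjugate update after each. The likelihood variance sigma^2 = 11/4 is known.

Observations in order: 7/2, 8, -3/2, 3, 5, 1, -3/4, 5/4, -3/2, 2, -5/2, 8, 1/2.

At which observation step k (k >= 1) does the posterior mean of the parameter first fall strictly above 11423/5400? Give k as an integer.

k = 2

obs 1: x=7/2 → posterior Normal(125/108, 77/72)
obs 2: x=8 → posterior Normal(461/150, 77/100)
obs 3: x=-3/2 → posterior Normal(199/96, 77/128)
obs 4: x=3 → posterior Normal(262/117, 77/156)
obs 5: x=5 → posterior Normal(367/138, 77/184)
obs 6: x=1 → posterior Normal(388/159, 77/212)
obs 7: x=-3/4 → posterior Normal(1489/720, 77/240)
obs 8: x=5/4 → posterior Normal(797/402, 77/268)
obs 9: x=-3/2 → posterior Normal(367/222, 77/296)
obs 10: x=2 → posterior Normal(409/243, 77/324)
obs 11: x=-5/2 → posterior Normal(713/528, 7/32)
obs 12: x=8 → posterior Normal(1049/570, 77/380)
obs 13: x=1/2 → posterior Normal(535/306, 77/408)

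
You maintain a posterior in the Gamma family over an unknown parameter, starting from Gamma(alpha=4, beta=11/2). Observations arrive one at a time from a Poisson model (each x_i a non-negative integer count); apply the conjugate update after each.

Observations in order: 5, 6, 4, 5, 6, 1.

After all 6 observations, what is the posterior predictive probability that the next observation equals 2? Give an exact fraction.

3244177324037818997528944141197962925906824768/13552527156068805425093160010874271392822265625

obs 1: x=5 → posterior Gamma(9, 13/2)
obs 2: x=6 → posterior Gamma(15, 15/2)
obs 3: x=4 → posterior Gamma(19, 17/2)
obs 4: x=5 → posterior Gamma(24, 19/2)
obs 5: x=6 → posterior Gamma(30, 21/2)
obs 6: x=1 → posterior Gamma(31, 23/2)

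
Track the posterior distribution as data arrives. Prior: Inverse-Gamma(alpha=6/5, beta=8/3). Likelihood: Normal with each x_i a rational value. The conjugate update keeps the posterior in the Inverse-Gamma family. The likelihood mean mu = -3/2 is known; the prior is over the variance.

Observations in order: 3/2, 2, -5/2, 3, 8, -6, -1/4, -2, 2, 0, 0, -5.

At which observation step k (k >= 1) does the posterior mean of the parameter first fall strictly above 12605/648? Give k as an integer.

obs 1: x=3/2 → posterior Inverse-Gamma(17/10, 43/6)
obs 2: x=2 → posterior Inverse-Gamma(11/5, 319/24)
obs 3: x=-5/2 → posterior Inverse-Gamma(27/10, 331/24)
obs 4: x=3 → posterior Inverse-Gamma(16/5, 287/12)
obs 5: x=8 → posterior Inverse-Gamma(37/10, 1657/24)
obs 6: x=-6 → posterior Inverse-Gamma(21/5, 475/6)
obs 7: x=-1/4 → posterior Inverse-Gamma(47/10, 7675/96)
obs 8: x=-2 → posterior Inverse-Gamma(26/5, 7687/96)
obs 9: x=2 → posterior Inverse-Gamma(57/10, 8275/96)
obs 10: x=0 → posterior Inverse-Gamma(31/5, 8383/96)
obs 11: x=0 → posterior Inverse-Gamma(67/10, 8491/96)
obs 12: x=-5 → posterior Inverse-Gamma(36/5, 9079/96)

k = 5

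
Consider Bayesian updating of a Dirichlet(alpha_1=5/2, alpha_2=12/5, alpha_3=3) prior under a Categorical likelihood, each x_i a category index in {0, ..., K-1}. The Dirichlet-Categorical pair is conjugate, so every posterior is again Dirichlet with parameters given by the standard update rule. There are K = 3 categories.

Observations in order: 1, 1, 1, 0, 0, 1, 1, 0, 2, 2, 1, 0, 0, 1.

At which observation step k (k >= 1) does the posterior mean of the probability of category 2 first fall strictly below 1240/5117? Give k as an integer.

k = 5

obs 1: x=1 → posterior Dirichlet(5/2, 17/5, 3)
obs 2: x=1 → posterior Dirichlet(5/2, 22/5, 3)
obs 3: x=1 → posterior Dirichlet(5/2, 27/5, 3)
obs 4: x=0 → posterior Dirichlet(7/2, 27/5, 3)
obs 5: x=0 → posterior Dirichlet(9/2, 27/5, 3)
obs 6: x=1 → posterior Dirichlet(9/2, 32/5, 3)
obs 7: x=1 → posterior Dirichlet(9/2, 37/5, 3)
obs 8: x=0 → posterior Dirichlet(11/2, 37/5, 3)
obs 9: x=2 → posterior Dirichlet(11/2, 37/5, 4)
obs 10: x=2 → posterior Dirichlet(11/2, 37/5, 5)
obs 11: x=1 → posterior Dirichlet(11/2, 42/5, 5)
obs 12: x=0 → posterior Dirichlet(13/2, 42/5, 5)
obs 13: x=0 → posterior Dirichlet(15/2, 42/5, 5)
obs 14: x=1 → posterior Dirichlet(15/2, 47/5, 5)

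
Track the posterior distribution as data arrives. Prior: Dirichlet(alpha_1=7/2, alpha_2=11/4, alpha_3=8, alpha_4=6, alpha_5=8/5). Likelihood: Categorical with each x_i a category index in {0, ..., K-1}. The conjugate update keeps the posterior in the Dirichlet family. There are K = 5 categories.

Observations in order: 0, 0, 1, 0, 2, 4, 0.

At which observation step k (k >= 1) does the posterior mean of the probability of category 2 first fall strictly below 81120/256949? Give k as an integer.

k = 4

obs 1: x=0 → posterior Dirichlet(9/2, 11/4, 8, 6, 8/5)
obs 2: x=0 → posterior Dirichlet(11/2, 11/4, 8, 6, 8/5)
obs 3: x=1 → posterior Dirichlet(11/2, 15/4, 8, 6, 8/5)
obs 4: x=0 → posterior Dirichlet(13/2, 15/4, 8, 6, 8/5)
obs 5: x=2 → posterior Dirichlet(13/2, 15/4, 9, 6, 8/5)
obs 6: x=4 → posterior Dirichlet(13/2, 15/4, 9, 6, 13/5)
obs 7: x=0 → posterior Dirichlet(15/2, 15/4, 9, 6, 13/5)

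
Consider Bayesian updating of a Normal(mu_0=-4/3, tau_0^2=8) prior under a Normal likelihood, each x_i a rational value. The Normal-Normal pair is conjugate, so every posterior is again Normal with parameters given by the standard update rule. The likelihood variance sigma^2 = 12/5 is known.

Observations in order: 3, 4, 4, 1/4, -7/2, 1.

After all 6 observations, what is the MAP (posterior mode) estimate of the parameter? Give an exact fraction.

obs 1: x=3 → posterior Normal(2, 24/13)
obs 2: x=4 → posterior Normal(66/23, 24/23)
obs 3: x=4 → posterior Normal(106/33, 8/11)
obs 4: x=1/4 → posterior Normal(217/86, 24/43)
obs 5: x=-7/2 → posterior Normal(147/106, 24/53)
obs 6: x=1 → posterior Normal(167/126, 8/21)

167/126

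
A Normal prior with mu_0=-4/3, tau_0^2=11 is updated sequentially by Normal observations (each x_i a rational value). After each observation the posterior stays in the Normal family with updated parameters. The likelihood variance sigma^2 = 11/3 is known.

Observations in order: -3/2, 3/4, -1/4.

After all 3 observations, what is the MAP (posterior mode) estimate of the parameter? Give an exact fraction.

-13/30

obs 1: x=-3/2 → posterior Normal(-35/24, 11/4)
obs 2: x=3/4 → posterior Normal(-43/84, 11/7)
obs 3: x=-1/4 → posterior Normal(-13/30, 11/10)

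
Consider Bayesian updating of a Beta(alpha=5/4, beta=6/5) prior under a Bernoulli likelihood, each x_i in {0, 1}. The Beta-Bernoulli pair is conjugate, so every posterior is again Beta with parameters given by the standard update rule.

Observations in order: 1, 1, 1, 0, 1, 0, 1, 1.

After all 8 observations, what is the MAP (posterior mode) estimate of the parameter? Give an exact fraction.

125/169

obs 1: x=1 → posterior Beta(9/4, 6/5)
obs 2: x=1 → posterior Beta(13/4, 6/5)
obs 3: x=1 → posterior Beta(17/4, 6/5)
obs 4: x=0 → posterior Beta(17/4, 11/5)
obs 5: x=1 → posterior Beta(21/4, 11/5)
obs 6: x=0 → posterior Beta(21/4, 16/5)
obs 7: x=1 → posterior Beta(25/4, 16/5)
obs 8: x=1 → posterior Beta(29/4, 16/5)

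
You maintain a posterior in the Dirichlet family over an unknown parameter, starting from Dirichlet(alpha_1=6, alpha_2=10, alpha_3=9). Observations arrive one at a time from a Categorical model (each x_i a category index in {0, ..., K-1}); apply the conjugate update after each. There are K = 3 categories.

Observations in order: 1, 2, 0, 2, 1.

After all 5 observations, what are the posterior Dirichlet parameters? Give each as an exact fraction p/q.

obs 1: x=1 → posterior Dirichlet(6, 11, 9)
obs 2: x=2 → posterior Dirichlet(6, 11, 10)
obs 3: x=0 → posterior Dirichlet(7, 11, 10)
obs 4: x=2 → posterior Dirichlet(7, 11, 11)
obs 5: x=1 → posterior Dirichlet(7, 12, 11)

alpha_1=7, alpha_2=12, alpha_3=11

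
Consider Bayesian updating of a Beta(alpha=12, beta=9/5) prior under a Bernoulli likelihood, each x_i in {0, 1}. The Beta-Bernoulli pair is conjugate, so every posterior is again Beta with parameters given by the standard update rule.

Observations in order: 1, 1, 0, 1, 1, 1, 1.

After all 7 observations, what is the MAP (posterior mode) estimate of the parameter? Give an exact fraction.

85/94

obs 1: x=1 → posterior Beta(13, 9/5)
obs 2: x=1 → posterior Beta(14, 9/5)
obs 3: x=0 → posterior Beta(14, 14/5)
obs 4: x=1 → posterior Beta(15, 14/5)
obs 5: x=1 → posterior Beta(16, 14/5)
obs 6: x=1 → posterior Beta(17, 14/5)
obs 7: x=1 → posterior Beta(18, 14/5)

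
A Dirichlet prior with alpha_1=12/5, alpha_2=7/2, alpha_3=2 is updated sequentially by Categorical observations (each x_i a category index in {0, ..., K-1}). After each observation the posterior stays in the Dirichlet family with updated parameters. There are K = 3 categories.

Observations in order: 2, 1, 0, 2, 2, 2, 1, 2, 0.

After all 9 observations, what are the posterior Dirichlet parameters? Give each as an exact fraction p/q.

alpha_1=22/5, alpha_2=11/2, alpha_3=7

obs 1: x=2 → posterior Dirichlet(12/5, 7/2, 3)
obs 2: x=1 → posterior Dirichlet(12/5, 9/2, 3)
obs 3: x=0 → posterior Dirichlet(17/5, 9/2, 3)
obs 4: x=2 → posterior Dirichlet(17/5, 9/2, 4)
obs 5: x=2 → posterior Dirichlet(17/5, 9/2, 5)
obs 6: x=2 → posterior Dirichlet(17/5, 9/2, 6)
obs 7: x=1 → posterior Dirichlet(17/5, 11/2, 6)
obs 8: x=2 → posterior Dirichlet(17/5, 11/2, 7)
obs 9: x=0 → posterior Dirichlet(22/5, 11/2, 7)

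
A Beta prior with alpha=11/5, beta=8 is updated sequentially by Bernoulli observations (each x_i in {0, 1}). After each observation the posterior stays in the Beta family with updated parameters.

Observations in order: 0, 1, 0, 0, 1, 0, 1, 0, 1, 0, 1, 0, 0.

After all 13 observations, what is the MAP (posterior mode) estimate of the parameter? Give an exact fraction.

obs 1: x=0 → posterior Beta(11/5, 9)
obs 2: x=1 → posterior Beta(16/5, 9)
obs 3: x=0 → posterior Beta(16/5, 10)
obs 4: x=0 → posterior Beta(16/5, 11)
obs 5: x=1 → posterior Beta(21/5, 11)
obs 6: x=0 → posterior Beta(21/5, 12)
obs 7: x=1 → posterior Beta(26/5, 12)
obs 8: x=0 → posterior Beta(26/5, 13)
obs 9: x=1 → posterior Beta(31/5, 13)
obs 10: x=0 → posterior Beta(31/5, 14)
obs 11: x=1 → posterior Beta(36/5, 14)
obs 12: x=0 → posterior Beta(36/5, 15)
obs 13: x=0 → posterior Beta(36/5, 16)

31/106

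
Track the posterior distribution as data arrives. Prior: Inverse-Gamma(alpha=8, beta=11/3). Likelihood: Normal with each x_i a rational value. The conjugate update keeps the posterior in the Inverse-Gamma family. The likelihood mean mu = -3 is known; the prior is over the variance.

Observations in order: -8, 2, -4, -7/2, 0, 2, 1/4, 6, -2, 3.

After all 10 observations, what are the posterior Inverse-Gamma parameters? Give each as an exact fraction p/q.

obs 1: x=-8 → posterior Inverse-Gamma(17/2, 97/6)
obs 2: x=2 → posterior Inverse-Gamma(9, 86/3)
obs 3: x=-4 → posterior Inverse-Gamma(19/2, 175/6)
obs 4: x=-7/2 → posterior Inverse-Gamma(10, 703/24)
obs 5: x=0 → posterior Inverse-Gamma(21/2, 811/24)
obs 6: x=2 → posterior Inverse-Gamma(11, 1111/24)
obs 7: x=1/4 → posterior Inverse-Gamma(23/2, 4951/96)
obs 8: x=6 → posterior Inverse-Gamma(12, 8839/96)
obs 9: x=-2 → posterior Inverse-Gamma(25/2, 8887/96)
obs 10: x=3 → posterior Inverse-Gamma(13, 10615/96)

alpha=13, beta=10615/96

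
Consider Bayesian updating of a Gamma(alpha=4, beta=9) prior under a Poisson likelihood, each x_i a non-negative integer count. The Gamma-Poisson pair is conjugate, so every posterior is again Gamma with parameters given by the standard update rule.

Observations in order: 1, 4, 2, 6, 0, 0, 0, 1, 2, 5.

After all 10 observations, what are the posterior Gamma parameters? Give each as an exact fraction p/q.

obs 1: x=1 → posterior Gamma(5, 10)
obs 2: x=4 → posterior Gamma(9, 11)
obs 3: x=2 → posterior Gamma(11, 12)
obs 4: x=6 → posterior Gamma(17, 13)
obs 5: x=0 → posterior Gamma(17, 14)
obs 6: x=0 → posterior Gamma(17, 15)
obs 7: x=0 → posterior Gamma(17, 16)
obs 8: x=1 → posterior Gamma(18, 17)
obs 9: x=2 → posterior Gamma(20, 18)
obs 10: x=5 → posterior Gamma(25, 19)

alpha=25, beta=19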